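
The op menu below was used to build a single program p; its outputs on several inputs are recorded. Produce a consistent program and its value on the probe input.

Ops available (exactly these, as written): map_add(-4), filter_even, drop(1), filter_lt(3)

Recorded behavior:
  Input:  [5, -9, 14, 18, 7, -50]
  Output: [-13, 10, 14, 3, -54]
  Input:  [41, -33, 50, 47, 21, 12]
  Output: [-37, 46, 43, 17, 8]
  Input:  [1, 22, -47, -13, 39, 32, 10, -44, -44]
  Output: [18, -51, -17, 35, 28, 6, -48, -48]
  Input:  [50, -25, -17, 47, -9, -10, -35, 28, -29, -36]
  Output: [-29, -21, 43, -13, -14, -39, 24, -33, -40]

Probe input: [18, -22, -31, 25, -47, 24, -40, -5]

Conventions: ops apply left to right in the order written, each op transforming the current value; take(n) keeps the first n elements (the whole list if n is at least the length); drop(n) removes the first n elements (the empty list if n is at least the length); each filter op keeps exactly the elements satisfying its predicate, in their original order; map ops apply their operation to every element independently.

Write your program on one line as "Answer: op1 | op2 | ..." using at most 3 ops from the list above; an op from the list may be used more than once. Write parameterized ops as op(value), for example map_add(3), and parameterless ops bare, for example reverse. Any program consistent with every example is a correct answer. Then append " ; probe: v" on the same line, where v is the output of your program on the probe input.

map_add(-4) | drop(1) ; probe: [-26, -35, 21, -51, 20, -44, -9]

Check, running the answer program on each example:
  [5, -9, 14, 18, 7, -50] -> [1, -13, 10, 14, 3, -54] -> [-13, 10, 14, 3, -54]
  [41, -33, 50, 47, 21, 12] -> [37, -37, 46, 43, 17, 8] -> [-37, 46, 43, 17, 8]
  [1, 22, -47, -13, 39, 32, 10, -44, -44] -> [-3, 18, -51, -17, 35, 28, 6, -48, -48] -> [18, -51, -17, 35, 28, 6, -48, -48]
  [50, -25, -17, 47, -9, -10, -35, 28, -29, -36] -> [46, -29, -21, 43, -13, -14, -39, 24, -33, -40] -> [-29, -21, 43, -13, -14, -39, 24, -33, -40]
  probe: [18, -22, -31, 25, -47, 24, -40, -5] -> [14, -26, -35, 21, -51, 20, -44, -9] -> [-26, -35, 21, -51, 20, -44, -9]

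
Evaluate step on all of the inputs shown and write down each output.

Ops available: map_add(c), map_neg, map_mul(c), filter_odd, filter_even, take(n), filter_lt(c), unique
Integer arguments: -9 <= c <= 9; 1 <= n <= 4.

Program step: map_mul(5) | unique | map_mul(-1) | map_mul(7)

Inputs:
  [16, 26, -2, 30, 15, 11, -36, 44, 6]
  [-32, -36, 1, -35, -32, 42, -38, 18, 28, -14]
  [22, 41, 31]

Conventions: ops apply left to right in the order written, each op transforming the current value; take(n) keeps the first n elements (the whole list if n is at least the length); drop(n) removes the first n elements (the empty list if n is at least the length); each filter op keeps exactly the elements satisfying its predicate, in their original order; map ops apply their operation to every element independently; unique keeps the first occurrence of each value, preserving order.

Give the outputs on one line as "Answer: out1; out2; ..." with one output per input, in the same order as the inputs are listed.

Execution, op by op:
  [16, 26, -2, 30, 15, 11, -36, 44, 6] -> [80, 130, -10, 150, 75, 55, -180, 220, 30] -> [80, 130, -10, 150, 75, 55, -180, 220, 30] -> [-80, -130, 10, -150, -75, -55, 180, -220, -30] -> [-560, -910, 70, -1050, -525, -385, 1260, -1540, -210]
  [-32, -36, 1, -35, -32, 42, -38, 18, 28, -14] -> [-160, -180, 5, -175, -160, 210, -190, 90, 140, -70] -> [-160, -180, 5, -175, 210, -190, 90, 140, -70] -> [160, 180, -5, 175, -210, 190, -90, -140, 70] -> [1120, 1260, -35, 1225, -1470, 1330, -630, -980, 490]
  [22, 41, 31] -> [110, 205, 155] -> [110, 205, 155] -> [-110, -205, -155] -> [-770, -1435, -1085]

[-560, -910, 70, -1050, -525, -385, 1260, -1540, -210]; [1120, 1260, -35, 1225, -1470, 1330, -630, -980, 490]; [-770, -1435, -1085]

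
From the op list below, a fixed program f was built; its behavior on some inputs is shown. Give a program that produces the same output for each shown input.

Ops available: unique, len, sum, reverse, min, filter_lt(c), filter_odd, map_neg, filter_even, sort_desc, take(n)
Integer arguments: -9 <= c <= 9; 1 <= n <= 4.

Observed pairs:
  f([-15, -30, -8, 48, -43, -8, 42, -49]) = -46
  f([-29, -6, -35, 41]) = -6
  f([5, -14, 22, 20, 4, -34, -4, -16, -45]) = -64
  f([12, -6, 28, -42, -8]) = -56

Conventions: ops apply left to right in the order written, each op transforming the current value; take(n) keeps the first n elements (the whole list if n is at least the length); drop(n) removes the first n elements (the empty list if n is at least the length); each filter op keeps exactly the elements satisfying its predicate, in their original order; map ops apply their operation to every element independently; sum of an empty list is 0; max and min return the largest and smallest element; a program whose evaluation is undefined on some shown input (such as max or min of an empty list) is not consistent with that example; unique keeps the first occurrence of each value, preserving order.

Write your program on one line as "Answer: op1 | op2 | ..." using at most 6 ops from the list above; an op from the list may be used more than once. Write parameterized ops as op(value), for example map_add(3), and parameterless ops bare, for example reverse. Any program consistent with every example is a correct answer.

filter_even | reverse | filter_lt(7) | sort_desc | sum

Check, running the answer program on each example:
  [-15, -30, -8, 48, -43, -8, 42, -49] -> [-30, -8, 48, -8, 42] -> [42, -8, 48, -8, -30] -> [-8, -8, -30] -> [-8, -8, -30] -> -46
  [-29, -6, -35, 41] -> [-6] -> [-6] -> [-6] -> [-6] -> -6
  [5, -14, 22, 20, 4, -34, -4, -16, -45] -> [-14, 22, 20, 4, -34, -4, -16] -> [-16, -4, -34, 4, 20, 22, -14] -> [-16, -4, -34, 4, -14] -> [4, -4, -14, -16, -34] -> -64
  [12, -6, 28, -42, -8] -> [12, -6, 28, -42, -8] -> [-8, -42, 28, -6, 12] -> [-8, -42, -6] -> [-6, -8, -42] -> -56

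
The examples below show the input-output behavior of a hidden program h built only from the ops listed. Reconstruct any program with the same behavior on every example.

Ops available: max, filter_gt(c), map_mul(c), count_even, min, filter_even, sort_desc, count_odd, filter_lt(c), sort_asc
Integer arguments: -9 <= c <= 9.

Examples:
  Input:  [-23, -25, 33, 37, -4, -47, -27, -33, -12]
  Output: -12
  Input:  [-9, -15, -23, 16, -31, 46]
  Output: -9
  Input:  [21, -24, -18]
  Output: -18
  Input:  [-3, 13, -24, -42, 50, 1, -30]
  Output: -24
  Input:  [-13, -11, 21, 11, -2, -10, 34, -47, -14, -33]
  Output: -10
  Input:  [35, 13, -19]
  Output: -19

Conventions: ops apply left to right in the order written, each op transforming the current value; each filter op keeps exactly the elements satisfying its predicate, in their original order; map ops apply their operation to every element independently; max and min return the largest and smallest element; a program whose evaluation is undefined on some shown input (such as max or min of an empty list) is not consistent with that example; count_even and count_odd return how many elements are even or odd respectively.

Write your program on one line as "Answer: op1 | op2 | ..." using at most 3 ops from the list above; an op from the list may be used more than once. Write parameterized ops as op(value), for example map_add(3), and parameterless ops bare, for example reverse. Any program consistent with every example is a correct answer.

filter_lt(-4) | max

Check, running the answer program on each example:
  [-23, -25, 33, 37, -4, -47, -27, -33, -12] -> [-23, -25, -47, -27, -33, -12] -> -12
  [-9, -15, -23, 16, -31, 46] -> [-9, -15, -23, -31] -> -9
  [21, -24, -18] -> [-24, -18] -> -18
  [-3, 13, -24, -42, 50, 1, -30] -> [-24, -42, -30] -> -24
  [-13, -11, 21, 11, -2, -10, 34, -47, -14, -33] -> [-13, -11, -10, -47, -14, -33] -> -10
  [35, 13, -19] -> [-19] -> -19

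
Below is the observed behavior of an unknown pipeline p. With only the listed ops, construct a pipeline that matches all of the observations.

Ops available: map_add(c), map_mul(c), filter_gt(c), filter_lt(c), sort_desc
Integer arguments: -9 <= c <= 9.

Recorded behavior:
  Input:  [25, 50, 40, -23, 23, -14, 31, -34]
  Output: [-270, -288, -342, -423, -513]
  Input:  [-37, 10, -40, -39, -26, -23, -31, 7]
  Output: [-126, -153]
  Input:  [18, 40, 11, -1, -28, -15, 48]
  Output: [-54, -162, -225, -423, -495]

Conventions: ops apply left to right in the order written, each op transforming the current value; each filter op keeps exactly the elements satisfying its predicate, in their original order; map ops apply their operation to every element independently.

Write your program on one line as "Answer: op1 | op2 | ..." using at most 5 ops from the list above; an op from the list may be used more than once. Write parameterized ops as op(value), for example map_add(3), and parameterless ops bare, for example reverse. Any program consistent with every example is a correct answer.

sort_desc | map_add(7) | map_mul(-9) | sort_desc | filter_lt(9)

Check, running the answer program on each example:
  [25, 50, 40, -23, 23, -14, 31, -34] -> [50, 40, 31, 25, 23, -14, -23, -34] -> [57, 47, 38, 32, 30, -7, -16, -27] -> [-513, -423, -342, -288, -270, 63, 144, 243] -> [243, 144, 63, -270, -288, -342, -423, -513] -> [-270, -288, -342, -423, -513]
  [-37, 10, -40, -39, -26, -23, -31, 7] -> [10, 7, -23, -26, -31, -37, -39, -40] -> [17, 14, -16, -19, -24, -30, -32, -33] -> [-153, -126, 144, 171, 216, 270, 288, 297] -> [297, 288, 270, 216, 171, 144, -126, -153] -> [-126, -153]
  [18, 40, 11, -1, -28, -15, 48] -> [48, 40, 18, 11, -1, -15, -28] -> [55, 47, 25, 18, 6, -8, -21] -> [-495, -423, -225, -162, -54, 72, 189] -> [189, 72, -54, -162, -225, -423, -495] -> [-54, -162, -225, -423, -495]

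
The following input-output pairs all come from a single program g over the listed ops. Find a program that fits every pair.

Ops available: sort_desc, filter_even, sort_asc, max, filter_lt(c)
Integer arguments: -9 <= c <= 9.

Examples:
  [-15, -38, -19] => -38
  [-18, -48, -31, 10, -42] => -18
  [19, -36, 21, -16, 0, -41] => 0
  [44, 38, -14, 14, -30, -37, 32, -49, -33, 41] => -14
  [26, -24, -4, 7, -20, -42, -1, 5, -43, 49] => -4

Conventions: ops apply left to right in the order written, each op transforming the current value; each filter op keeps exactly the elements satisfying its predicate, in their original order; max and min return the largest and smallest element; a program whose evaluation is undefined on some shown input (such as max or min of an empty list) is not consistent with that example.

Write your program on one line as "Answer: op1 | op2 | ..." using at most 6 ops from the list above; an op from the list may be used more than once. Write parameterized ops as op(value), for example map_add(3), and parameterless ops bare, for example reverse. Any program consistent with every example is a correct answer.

sort_asc | filter_even | filter_lt(7) | sort_desc | max

Check, running the answer program on each example:
  [-15, -38, -19] -> [-38, -19, -15] -> [-38] -> [-38] -> [-38] -> -38
  [-18, -48, -31, 10, -42] -> [-48, -42, -31, -18, 10] -> [-48, -42, -18, 10] -> [-48, -42, -18] -> [-18, -42, -48] -> -18
  [19, -36, 21, -16, 0, -41] -> [-41, -36, -16, 0, 19, 21] -> [-36, -16, 0] -> [-36, -16, 0] -> [0, -16, -36] -> 0
  [44, 38, -14, 14, -30, -37, 32, -49, -33, 41] -> [-49, -37, -33, -30, -14, 14, 32, 38, 41, 44] -> [-30, -14, 14, 32, 38, 44] -> [-30, -14] -> [-14, -30] -> -14
  [26, -24, -4, 7, -20, -42, -1, 5, -43, 49] -> [-43, -42, -24, -20, -4, -1, 5, 7, 26, 49] -> [-42, -24, -20, -4, 26] -> [-42, -24, -20, -4] -> [-4, -20, -24, -42] -> -4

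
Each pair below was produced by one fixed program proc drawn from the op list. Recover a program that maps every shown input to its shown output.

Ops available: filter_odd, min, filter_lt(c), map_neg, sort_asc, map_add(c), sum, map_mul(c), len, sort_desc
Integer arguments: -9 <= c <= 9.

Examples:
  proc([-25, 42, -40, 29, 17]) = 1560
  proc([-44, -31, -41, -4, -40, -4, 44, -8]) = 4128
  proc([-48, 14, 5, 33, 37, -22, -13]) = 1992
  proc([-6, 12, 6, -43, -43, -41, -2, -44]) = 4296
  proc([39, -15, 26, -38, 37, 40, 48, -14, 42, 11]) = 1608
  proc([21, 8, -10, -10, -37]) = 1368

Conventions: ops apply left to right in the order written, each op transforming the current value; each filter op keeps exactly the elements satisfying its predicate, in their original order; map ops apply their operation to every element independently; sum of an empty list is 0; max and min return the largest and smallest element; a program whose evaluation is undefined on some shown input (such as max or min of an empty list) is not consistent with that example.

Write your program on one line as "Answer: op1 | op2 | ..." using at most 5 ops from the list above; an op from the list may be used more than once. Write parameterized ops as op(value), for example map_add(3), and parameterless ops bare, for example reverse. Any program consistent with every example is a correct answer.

map_mul(6) | filter_lt(-6) | map_mul(-4) | sort_desc | sum

Check, running the answer program on each example:
  [-25, 42, -40, 29, 17] -> [-150, 252, -240, 174, 102] -> [-150, -240] -> [600, 960] -> [960, 600] -> 1560
  [-44, -31, -41, -4, -40, -4, 44, -8] -> [-264, -186, -246, -24, -240, -24, 264, -48] -> [-264, -186, -246, -24, -240, -24, -48] -> [1056, 744, 984, 96, 960, 96, 192] -> [1056, 984, 960, 744, 192, 96, 96] -> 4128
  [-48, 14, 5, 33, 37, -22, -13] -> [-288, 84, 30, 198, 222, -132, -78] -> [-288, -132, -78] -> [1152, 528, 312] -> [1152, 528, 312] -> 1992
  [-6, 12, 6, -43, -43, -41, -2, -44] -> [-36, 72, 36, -258, -258, -246, -12, -264] -> [-36, -258, -258, -246, -12, -264] -> [144, 1032, 1032, 984, 48, 1056] -> [1056, 1032, 1032, 984, 144, 48] -> 4296
  [39, -15, 26, -38, 37, 40, 48, -14, 42, 11] -> [234, -90, 156, -228, 222, 240, 288, -84, 252, 66] -> [-90, -228, -84] -> [360, 912, 336] -> [912, 360, 336] -> 1608
  [21, 8, -10, -10, -37] -> [126, 48, -60, -60, -222] -> [-60, -60, -222] -> [240, 240, 888] -> [888, 240, 240] -> 1368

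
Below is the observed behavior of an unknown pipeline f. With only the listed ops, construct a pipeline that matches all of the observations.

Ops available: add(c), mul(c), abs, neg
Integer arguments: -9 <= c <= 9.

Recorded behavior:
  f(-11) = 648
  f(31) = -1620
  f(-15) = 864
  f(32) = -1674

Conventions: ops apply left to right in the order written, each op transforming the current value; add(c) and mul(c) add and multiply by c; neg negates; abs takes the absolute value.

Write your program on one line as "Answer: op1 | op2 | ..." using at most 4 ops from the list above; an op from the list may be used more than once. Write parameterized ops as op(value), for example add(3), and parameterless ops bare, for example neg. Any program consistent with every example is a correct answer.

add(-1) | mul(9) | mul(6) | neg

Check, running the answer program on each example:
  -11 -> -12 -> -108 -> -648 -> 648
  31 -> 30 -> 270 -> 1620 -> -1620
  -15 -> -16 -> -144 -> -864 -> 864
  32 -> 31 -> 279 -> 1674 -> -1674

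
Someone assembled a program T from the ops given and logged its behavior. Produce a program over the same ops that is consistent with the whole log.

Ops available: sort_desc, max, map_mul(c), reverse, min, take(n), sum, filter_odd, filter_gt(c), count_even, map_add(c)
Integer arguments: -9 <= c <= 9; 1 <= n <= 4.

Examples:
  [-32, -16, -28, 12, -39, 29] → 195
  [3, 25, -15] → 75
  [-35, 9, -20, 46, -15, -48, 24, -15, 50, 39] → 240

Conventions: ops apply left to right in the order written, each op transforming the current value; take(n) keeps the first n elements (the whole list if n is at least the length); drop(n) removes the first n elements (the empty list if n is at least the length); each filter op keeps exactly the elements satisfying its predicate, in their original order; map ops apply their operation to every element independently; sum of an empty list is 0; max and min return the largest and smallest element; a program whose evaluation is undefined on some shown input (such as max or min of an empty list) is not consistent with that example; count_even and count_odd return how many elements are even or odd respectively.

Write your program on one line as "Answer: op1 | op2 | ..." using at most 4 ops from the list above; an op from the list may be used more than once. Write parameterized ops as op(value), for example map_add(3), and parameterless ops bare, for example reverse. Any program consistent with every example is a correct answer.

reverse | map_mul(-5) | max

Check, running the answer program on each example:
  [-32, -16, -28, 12, -39, 29] -> [29, -39, 12, -28, -16, -32] -> [-145, 195, -60, 140, 80, 160] -> 195
  [3, 25, -15] -> [-15, 25, 3] -> [75, -125, -15] -> 75
  [-35, 9, -20, 46, -15, -48, 24, -15, 50, 39] -> [39, 50, -15, 24, -48, -15, 46, -20, 9, -35] -> [-195, -250, 75, -120, 240, 75, -230, 100, -45, 175] -> 240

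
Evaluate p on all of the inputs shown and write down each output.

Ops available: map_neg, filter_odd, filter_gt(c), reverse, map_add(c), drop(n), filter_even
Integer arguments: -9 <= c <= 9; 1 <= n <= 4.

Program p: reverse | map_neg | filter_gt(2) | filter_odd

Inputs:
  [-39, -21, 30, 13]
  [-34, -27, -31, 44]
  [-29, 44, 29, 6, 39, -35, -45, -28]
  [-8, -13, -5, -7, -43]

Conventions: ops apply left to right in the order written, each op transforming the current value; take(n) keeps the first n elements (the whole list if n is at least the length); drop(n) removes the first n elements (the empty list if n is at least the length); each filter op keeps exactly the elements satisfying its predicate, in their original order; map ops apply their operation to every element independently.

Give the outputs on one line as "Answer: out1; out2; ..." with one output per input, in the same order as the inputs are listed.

Execution, op by op:
  [-39, -21, 30, 13] -> [13, 30, -21, -39] -> [-13, -30, 21, 39] -> [21, 39] -> [21, 39]
  [-34, -27, -31, 44] -> [44, -31, -27, -34] -> [-44, 31, 27, 34] -> [31, 27, 34] -> [31, 27]
  [-29, 44, 29, 6, 39, -35, -45, -28] -> [-28, -45, -35, 39, 6, 29, 44, -29] -> [28, 45, 35, -39, -6, -29, -44, 29] -> [28, 45, 35, 29] -> [45, 35, 29]
  [-8, -13, -5, -7, -43] -> [-43, -7, -5, -13, -8] -> [43, 7, 5, 13, 8] -> [43, 7, 5, 13, 8] -> [43, 7, 5, 13]

[21, 39]; [31, 27]; [45, 35, 29]; [43, 7, 5, 13]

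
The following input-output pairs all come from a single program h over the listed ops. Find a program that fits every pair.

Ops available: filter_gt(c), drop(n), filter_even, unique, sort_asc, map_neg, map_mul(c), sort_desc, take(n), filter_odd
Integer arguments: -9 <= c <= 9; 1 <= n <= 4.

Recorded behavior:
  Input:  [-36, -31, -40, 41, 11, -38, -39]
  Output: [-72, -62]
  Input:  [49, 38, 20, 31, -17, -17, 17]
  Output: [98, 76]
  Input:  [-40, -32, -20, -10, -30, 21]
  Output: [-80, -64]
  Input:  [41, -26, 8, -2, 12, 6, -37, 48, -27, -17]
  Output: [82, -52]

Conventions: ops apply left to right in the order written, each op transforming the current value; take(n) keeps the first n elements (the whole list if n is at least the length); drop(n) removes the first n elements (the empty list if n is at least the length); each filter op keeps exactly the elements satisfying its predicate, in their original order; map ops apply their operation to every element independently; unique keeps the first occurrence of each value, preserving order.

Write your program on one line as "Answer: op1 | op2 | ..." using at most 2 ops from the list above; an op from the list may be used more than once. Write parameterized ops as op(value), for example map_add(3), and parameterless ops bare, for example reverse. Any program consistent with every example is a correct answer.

take(2) | map_mul(2)

Check, running the answer program on each example:
  [-36, -31, -40, 41, 11, -38, -39] -> [-36, -31] -> [-72, -62]
  [49, 38, 20, 31, -17, -17, 17] -> [49, 38] -> [98, 76]
  [-40, -32, -20, -10, -30, 21] -> [-40, -32] -> [-80, -64]
  [41, -26, 8, -2, 12, 6, -37, 48, -27, -17] -> [41, -26] -> [82, -52]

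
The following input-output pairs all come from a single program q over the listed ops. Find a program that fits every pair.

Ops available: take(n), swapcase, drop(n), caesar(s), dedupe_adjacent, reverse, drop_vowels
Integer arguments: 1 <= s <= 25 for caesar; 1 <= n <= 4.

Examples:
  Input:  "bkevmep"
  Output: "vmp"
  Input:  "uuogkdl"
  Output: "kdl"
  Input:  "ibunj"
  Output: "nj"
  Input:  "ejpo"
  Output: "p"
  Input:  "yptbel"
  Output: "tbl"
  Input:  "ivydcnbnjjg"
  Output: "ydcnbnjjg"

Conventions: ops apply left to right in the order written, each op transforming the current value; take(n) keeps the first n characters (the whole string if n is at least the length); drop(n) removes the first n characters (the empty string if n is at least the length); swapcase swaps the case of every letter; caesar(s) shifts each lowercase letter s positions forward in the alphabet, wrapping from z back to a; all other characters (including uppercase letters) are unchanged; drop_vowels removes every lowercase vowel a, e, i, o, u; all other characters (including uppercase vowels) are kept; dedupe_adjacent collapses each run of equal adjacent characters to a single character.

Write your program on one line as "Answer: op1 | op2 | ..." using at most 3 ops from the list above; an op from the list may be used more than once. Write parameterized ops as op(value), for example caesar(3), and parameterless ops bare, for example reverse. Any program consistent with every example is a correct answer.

drop(1) | drop_vowels | drop(1)

Check, running the answer program on each example:
  "bkevmep" -> "kevmep" -> "kvmp" -> "vmp"
  "uuogkdl" -> "uogkdl" -> "gkdl" -> "kdl"
  "ibunj" -> "bunj" -> "bnj" -> "nj"
  "ejpo" -> "jpo" -> "jp" -> "p"
  "yptbel" -> "ptbel" -> "ptbl" -> "tbl"
  "ivydcnbnjjg" -> "vydcnbnjjg" -> "vydcnbnjjg" -> "ydcnbnjjg"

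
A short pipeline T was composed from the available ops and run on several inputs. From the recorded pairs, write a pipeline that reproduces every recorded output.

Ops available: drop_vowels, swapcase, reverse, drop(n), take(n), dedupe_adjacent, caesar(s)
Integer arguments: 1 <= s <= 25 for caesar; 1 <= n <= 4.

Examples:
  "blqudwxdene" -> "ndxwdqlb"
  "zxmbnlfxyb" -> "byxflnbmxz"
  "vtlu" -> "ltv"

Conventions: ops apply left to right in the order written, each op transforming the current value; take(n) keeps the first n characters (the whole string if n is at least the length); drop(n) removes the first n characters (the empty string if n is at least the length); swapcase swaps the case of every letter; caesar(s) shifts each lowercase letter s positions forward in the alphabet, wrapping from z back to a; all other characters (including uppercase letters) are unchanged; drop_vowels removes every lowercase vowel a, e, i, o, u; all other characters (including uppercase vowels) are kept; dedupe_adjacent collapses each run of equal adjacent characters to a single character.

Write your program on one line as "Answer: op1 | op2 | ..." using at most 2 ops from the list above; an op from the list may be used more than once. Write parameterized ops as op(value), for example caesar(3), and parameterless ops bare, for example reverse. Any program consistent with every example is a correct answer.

drop_vowels | reverse

Check, running the answer program on each example:
  "blqudwxdene" -> "blqdwxdn" -> "ndxwdqlb"
  "zxmbnlfxyb" -> "zxmbnlfxyb" -> "byxflnbmxz"
  "vtlu" -> "vtl" -> "ltv"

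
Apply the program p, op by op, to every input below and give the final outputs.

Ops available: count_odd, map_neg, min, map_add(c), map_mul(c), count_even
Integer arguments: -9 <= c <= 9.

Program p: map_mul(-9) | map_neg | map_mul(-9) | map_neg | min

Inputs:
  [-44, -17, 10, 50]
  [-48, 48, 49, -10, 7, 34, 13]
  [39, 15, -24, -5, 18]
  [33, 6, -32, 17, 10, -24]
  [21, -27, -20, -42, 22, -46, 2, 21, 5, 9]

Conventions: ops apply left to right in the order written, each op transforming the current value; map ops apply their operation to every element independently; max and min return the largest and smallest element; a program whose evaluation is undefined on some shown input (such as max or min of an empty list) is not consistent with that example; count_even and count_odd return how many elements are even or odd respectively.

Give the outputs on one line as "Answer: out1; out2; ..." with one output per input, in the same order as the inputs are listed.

Execution, op by op:
  [-44, -17, 10, 50] -> [396, 153, -90, -450] -> [-396, -153, 90, 450] -> [3564, 1377, -810, -4050] -> [-3564, -1377, 810, 4050] -> -3564
  [-48, 48, 49, -10, 7, 34, 13] -> [432, -432, -441, 90, -63, -306, -117] -> [-432, 432, 441, -90, 63, 306, 117] -> [3888, -3888, -3969, 810, -567, -2754, -1053] -> [-3888, 3888, 3969, -810, 567, 2754, 1053] -> -3888
  [39, 15, -24, -5, 18] -> [-351, -135, 216, 45, -162] -> [351, 135, -216, -45, 162] -> [-3159, -1215, 1944, 405, -1458] -> [3159, 1215, -1944, -405, 1458] -> -1944
  [33, 6, -32, 17, 10, -24] -> [-297, -54, 288, -153, -90, 216] -> [297, 54, -288, 153, 90, -216] -> [-2673, -486, 2592, -1377, -810, 1944] -> [2673, 486, -2592, 1377, 810, -1944] -> -2592
  [21, -27, -20, -42, 22, -46, 2, 21, 5, 9] -> [-189, 243, 180, 378, -198, 414, -18, -189, -45, -81] -> [189, -243, -180, -378, 198, -414, 18, 189, 45, 81] -> [-1701, 2187, 1620, 3402, -1782, 3726, -162, -1701, -405, -729] -> [1701, -2187, -1620, -3402, 1782, -3726, 162, 1701, 405, 729] -> -3726

-3564; -3888; -1944; -2592; -3726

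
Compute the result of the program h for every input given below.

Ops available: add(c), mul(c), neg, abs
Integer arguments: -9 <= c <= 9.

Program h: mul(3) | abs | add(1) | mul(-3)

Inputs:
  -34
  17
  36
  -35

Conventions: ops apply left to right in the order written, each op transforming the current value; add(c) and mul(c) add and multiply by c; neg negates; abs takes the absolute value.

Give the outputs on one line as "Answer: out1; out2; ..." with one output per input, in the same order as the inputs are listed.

Execution, op by op:
  -34 -> -102 -> 102 -> 103 -> -309
  17 -> 51 -> 51 -> 52 -> -156
  36 -> 108 -> 108 -> 109 -> -327
  -35 -> -105 -> 105 -> 106 -> -318

-309; -156; -327; -318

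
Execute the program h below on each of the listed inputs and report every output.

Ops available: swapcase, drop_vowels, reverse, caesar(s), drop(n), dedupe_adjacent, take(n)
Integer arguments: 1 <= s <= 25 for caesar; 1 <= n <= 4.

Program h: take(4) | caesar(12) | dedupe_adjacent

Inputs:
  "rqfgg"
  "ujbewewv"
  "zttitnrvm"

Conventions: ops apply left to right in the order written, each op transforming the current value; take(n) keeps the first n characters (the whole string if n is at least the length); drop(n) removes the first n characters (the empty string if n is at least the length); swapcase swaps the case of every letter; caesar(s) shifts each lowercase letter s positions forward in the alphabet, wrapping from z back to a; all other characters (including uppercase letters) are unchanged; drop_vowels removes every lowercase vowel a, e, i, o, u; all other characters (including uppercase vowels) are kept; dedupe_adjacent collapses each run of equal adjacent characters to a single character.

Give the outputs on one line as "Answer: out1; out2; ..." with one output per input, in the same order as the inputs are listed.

Execution, op by op:
  "rqfgg" -> "rqfg" -> "dcrs" -> "dcrs"
  "ujbewewv" -> "ujbe" -> "gvnq" -> "gvnq"
  "zttitnrvm" -> "ztti" -> "lffu" -> "lfu"

"dcrs"; "gvnq"; "lfu"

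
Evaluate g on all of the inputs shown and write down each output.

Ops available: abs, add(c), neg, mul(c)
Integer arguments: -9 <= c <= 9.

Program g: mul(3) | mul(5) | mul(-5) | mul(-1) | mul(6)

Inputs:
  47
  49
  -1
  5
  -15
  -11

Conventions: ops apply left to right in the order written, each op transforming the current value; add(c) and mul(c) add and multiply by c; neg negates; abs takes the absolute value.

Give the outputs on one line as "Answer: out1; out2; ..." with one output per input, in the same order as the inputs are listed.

Execution, op by op:
  47 -> 141 -> 705 -> -3525 -> 3525 -> 21150
  49 -> 147 -> 735 -> -3675 -> 3675 -> 22050
  -1 -> -3 -> -15 -> 75 -> -75 -> -450
  5 -> 15 -> 75 -> -375 -> 375 -> 2250
  -15 -> -45 -> -225 -> 1125 -> -1125 -> -6750
  -11 -> -33 -> -165 -> 825 -> -825 -> -4950

21150; 22050; -450; 2250; -6750; -4950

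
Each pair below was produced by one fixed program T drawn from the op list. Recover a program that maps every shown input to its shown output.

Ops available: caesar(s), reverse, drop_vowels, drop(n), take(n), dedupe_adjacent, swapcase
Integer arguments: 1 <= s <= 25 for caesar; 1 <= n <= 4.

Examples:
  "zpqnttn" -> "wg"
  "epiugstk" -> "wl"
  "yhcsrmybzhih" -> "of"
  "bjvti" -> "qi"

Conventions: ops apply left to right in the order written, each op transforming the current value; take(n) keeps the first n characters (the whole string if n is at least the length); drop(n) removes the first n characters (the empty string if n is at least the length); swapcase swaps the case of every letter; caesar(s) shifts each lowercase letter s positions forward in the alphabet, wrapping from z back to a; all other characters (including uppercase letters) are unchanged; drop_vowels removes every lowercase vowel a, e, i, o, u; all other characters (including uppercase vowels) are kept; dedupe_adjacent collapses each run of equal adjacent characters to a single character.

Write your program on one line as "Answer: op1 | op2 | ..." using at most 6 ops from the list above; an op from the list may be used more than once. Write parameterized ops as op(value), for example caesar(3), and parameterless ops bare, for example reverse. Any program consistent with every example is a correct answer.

caesar(11) | dedupe_adjacent | caesar(22) | take(3) | reverse | drop(1)

Check, running the answer program on each example:
  "zpqnttn" -> "kabyeey" -> "kabyey" -> "gwxuau" -> "gwx" -> "xwg" -> "wg"
  "epiugstk" -> "patfrdev" -> "patfrdev" -> "lwpbnzar" -> "lwp" -> "pwl" -> "wl"
  "yhcsrmybzhih" -> "jsndcxjmksts" -> "jsndcxjmksts" -> "fojzytfigopo" -> "foj" -> "jof" -> "of"
  "bjvti" -> "muget" -> "muget" -> "iqcap" -> "iqc" -> "cqi" -> "qi"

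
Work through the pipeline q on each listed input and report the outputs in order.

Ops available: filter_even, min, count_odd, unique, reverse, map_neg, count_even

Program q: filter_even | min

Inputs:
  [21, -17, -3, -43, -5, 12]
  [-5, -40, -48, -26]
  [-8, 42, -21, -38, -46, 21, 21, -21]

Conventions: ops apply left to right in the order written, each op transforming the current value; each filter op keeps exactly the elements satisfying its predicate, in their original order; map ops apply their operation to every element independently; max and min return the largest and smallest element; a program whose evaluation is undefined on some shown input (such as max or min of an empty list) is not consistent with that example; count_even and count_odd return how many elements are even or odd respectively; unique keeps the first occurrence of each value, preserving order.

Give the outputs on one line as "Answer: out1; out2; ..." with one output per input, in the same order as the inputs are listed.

12; -48; -46

Execution, op by op:
  [21, -17, -3, -43, -5, 12] -> [12] -> 12
  [-5, -40, -48, -26] -> [-40, -48, -26] -> -48
  [-8, 42, -21, -38, -46, 21, 21, -21] -> [-8, 42, -38, -46] -> -46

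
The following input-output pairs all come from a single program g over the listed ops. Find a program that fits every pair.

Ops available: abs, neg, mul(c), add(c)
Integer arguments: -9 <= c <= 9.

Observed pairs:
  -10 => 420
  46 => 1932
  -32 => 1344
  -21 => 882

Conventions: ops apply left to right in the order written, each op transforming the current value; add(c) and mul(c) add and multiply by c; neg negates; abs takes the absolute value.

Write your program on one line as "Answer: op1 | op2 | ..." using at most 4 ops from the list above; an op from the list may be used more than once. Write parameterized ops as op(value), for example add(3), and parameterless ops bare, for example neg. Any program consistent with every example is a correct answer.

mul(7) | mul(6) | neg | abs

Check, running the answer program on each example:
  -10 -> -70 -> -420 -> 420 -> 420
  46 -> 322 -> 1932 -> -1932 -> 1932
  -32 -> -224 -> -1344 -> 1344 -> 1344
  -21 -> -147 -> -882 -> 882 -> 882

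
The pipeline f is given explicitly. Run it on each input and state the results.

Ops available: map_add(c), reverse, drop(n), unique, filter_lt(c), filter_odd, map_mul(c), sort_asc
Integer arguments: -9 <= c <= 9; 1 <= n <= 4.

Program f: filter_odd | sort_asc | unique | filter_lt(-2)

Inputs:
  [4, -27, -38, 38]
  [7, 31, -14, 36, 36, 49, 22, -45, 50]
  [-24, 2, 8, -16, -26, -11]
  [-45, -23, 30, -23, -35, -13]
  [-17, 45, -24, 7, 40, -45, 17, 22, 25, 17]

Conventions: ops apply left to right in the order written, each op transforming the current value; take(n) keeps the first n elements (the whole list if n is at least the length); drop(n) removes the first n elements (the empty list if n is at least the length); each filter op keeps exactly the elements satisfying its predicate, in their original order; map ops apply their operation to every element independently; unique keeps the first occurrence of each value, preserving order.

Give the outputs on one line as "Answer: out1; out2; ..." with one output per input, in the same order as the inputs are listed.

[-27]; [-45]; [-11]; [-45, -35, -23, -13]; [-45, -17]

Execution, op by op:
  [4, -27, -38, 38] -> [-27] -> [-27] -> [-27] -> [-27]
  [7, 31, -14, 36, 36, 49, 22, -45, 50] -> [7, 31, 49, -45] -> [-45, 7, 31, 49] -> [-45, 7, 31, 49] -> [-45]
  [-24, 2, 8, -16, -26, -11] -> [-11] -> [-11] -> [-11] -> [-11]
  [-45, -23, 30, -23, -35, -13] -> [-45, -23, -23, -35, -13] -> [-45, -35, -23, -23, -13] -> [-45, -35, -23, -13] -> [-45, -35, -23, -13]
  [-17, 45, -24, 7, 40, -45, 17, 22, 25, 17] -> [-17, 45, 7, -45, 17, 25, 17] -> [-45, -17, 7, 17, 17, 25, 45] -> [-45, -17, 7, 17, 25, 45] -> [-45, -17]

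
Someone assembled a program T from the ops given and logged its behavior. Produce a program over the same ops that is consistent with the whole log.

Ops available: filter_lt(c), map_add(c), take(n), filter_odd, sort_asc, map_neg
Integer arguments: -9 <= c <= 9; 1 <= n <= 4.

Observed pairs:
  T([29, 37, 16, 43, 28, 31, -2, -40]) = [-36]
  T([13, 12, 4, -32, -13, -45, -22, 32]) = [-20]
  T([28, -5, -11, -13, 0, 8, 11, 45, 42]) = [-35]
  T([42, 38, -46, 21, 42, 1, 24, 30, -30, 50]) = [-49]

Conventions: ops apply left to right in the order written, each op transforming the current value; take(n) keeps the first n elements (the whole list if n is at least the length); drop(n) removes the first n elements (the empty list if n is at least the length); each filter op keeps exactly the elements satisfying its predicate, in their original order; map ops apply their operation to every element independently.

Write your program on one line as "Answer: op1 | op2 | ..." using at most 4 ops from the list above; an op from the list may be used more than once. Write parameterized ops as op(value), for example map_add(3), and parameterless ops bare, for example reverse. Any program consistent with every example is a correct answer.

map_neg | take(1) | map_add(-7)

Check, running the answer program on each example:
  [29, 37, 16, 43, 28, 31, -2, -40] -> [-29, -37, -16, -43, -28, -31, 2, 40] -> [-29] -> [-36]
  [13, 12, 4, -32, -13, -45, -22, 32] -> [-13, -12, -4, 32, 13, 45, 22, -32] -> [-13] -> [-20]
  [28, -5, -11, -13, 0, 8, 11, 45, 42] -> [-28, 5, 11, 13, 0, -8, -11, -45, -42] -> [-28] -> [-35]
  [42, 38, -46, 21, 42, 1, 24, 30, -30, 50] -> [-42, -38, 46, -21, -42, -1, -24, -30, 30, -50] -> [-42] -> [-49]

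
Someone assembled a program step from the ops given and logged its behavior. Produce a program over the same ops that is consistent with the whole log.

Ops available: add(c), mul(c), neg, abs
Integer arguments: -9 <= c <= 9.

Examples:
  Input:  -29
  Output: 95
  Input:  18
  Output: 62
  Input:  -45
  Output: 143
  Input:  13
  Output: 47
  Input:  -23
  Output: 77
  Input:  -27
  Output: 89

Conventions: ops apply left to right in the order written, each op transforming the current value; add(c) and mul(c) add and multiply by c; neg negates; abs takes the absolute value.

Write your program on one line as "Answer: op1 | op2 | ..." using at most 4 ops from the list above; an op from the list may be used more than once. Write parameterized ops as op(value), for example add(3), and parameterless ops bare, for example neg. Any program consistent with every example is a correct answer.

abs | mul(3) | add(4) | add(4)

Check, running the answer program on each example:
  -29 -> 29 -> 87 -> 91 -> 95
  18 -> 18 -> 54 -> 58 -> 62
  -45 -> 45 -> 135 -> 139 -> 143
  13 -> 13 -> 39 -> 43 -> 47
  -23 -> 23 -> 69 -> 73 -> 77
  -27 -> 27 -> 81 -> 85 -> 89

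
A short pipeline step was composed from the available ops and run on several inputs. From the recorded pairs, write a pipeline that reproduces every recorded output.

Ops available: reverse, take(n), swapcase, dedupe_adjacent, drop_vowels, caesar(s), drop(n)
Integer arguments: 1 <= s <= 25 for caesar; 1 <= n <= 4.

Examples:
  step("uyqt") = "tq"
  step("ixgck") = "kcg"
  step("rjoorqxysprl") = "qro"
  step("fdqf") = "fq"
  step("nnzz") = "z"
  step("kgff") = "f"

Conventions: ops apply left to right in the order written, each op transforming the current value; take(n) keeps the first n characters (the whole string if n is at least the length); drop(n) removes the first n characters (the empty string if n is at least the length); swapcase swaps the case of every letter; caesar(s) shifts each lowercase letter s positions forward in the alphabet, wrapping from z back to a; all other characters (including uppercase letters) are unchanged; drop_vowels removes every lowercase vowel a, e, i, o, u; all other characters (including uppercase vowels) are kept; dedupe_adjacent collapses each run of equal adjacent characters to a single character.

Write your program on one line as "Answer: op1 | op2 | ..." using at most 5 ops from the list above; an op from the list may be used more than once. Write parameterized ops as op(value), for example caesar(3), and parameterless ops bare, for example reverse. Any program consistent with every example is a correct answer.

drop(2) | take(4) | dedupe_adjacent | reverse

Check, running the answer program on each example:
  "uyqt" -> "qt" -> "qt" -> "qt" -> "tq"
  "ixgck" -> "gck" -> "gck" -> "gck" -> "kcg"
  "rjoorqxysprl" -> "oorqxysprl" -> "oorq" -> "orq" -> "qro"
  "fdqf" -> "qf" -> "qf" -> "qf" -> "fq"
  "nnzz" -> "zz" -> "zz" -> "z" -> "z"
  "kgff" -> "ff" -> "ff" -> "f" -> "f"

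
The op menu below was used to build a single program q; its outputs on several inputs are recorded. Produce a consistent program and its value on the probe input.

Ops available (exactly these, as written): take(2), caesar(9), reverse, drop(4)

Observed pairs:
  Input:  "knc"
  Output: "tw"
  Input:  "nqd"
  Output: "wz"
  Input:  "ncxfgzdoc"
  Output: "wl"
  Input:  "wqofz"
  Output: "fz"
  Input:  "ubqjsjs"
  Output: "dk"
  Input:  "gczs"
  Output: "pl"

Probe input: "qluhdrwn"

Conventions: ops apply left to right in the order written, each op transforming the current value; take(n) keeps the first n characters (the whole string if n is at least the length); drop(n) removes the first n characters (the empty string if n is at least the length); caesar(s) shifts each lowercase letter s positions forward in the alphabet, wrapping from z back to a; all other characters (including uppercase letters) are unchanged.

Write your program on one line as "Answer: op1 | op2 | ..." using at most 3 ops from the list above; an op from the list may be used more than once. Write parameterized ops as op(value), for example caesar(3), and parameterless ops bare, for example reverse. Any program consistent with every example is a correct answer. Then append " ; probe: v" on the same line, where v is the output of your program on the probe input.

take(2) | caesar(9) ; probe: "zu"

Check, running the answer program on each example:
  "knc" -> "kn" -> "tw"
  "nqd" -> "nq" -> "wz"
  "ncxfgzdoc" -> "nc" -> "wl"
  "wqofz" -> "wq" -> "fz"
  "ubqjsjs" -> "ub" -> "dk"
  "gczs" -> "gc" -> "pl"
  probe: "qluhdrwn" -> "ql" -> "zu"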